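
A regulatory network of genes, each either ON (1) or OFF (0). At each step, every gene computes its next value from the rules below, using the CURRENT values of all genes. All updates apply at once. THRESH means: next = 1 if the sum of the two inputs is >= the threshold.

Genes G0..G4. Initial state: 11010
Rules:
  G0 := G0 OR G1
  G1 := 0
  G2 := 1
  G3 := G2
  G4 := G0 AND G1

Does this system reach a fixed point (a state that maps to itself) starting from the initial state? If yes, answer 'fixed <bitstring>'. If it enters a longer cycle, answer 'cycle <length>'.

Step 0: 11010
Step 1: G0=G0|G1=1|1=1 G1=0(const) G2=1(const) G3=G2=0 G4=G0&G1=1&1=1 -> 10101
Step 2: G0=G0|G1=1|0=1 G1=0(const) G2=1(const) G3=G2=1 G4=G0&G1=1&0=0 -> 10110
Step 3: G0=G0|G1=1|0=1 G1=0(const) G2=1(const) G3=G2=1 G4=G0&G1=1&0=0 -> 10110
Fixed point reached at step 2: 10110

Answer: fixed 10110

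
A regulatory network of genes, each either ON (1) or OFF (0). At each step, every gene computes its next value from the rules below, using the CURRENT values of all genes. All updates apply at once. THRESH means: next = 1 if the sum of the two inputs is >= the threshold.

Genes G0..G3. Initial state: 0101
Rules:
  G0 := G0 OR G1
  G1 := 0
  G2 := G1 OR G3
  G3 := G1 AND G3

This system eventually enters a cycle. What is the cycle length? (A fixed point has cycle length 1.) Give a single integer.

Answer: 1

Derivation:
Step 0: 0101
Step 1: G0=G0|G1=0|1=1 G1=0(const) G2=G1|G3=1|1=1 G3=G1&G3=1&1=1 -> 1011
Step 2: G0=G0|G1=1|0=1 G1=0(const) G2=G1|G3=0|1=1 G3=G1&G3=0&1=0 -> 1010
Step 3: G0=G0|G1=1|0=1 G1=0(const) G2=G1|G3=0|0=0 G3=G1&G3=0&0=0 -> 1000
Step 4: G0=G0|G1=1|0=1 G1=0(const) G2=G1|G3=0|0=0 G3=G1&G3=0&0=0 -> 1000
State from step 4 equals state from step 3 -> cycle length 1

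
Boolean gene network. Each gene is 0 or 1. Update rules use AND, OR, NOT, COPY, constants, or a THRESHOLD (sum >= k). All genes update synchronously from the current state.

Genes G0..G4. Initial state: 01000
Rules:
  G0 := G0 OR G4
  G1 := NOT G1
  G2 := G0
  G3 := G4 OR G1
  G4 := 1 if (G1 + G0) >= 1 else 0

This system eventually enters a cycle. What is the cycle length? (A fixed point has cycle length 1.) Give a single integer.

Step 0: 01000
Step 1: G0=G0|G4=0|0=0 G1=NOT G1=NOT 1=0 G2=G0=0 G3=G4|G1=0|1=1 G4=(1+0>=1)=1 -> 00011
Step 2: G0=G0|G4=0|1=1 G1=NOT G1=NOT 0=1 G2=G0=0 G3=G4|G1=1|0=1 G4=(0+0>=1)=0 -> 11010
Step 3: G0=G0|G4=1|0=1 G1=NOT G1=NOT 1=0 G2=G0=1 G3=G4|G1=0|1=1 G4=(1+1>=1)=1 -> 10111
Step 4: G0=G0|G4=1|1=1 G1=NOT G1=NOT 0=1 G2=G0=1 G3=G4|G1=1|0=1 G4=(0+1>=1)=1 -> 11111
Step 5: G0=G0|G4=1|1=1 G1=NOT G1=NOT 1=0 G2=G0=1 G3=G4|G1=1|1=1 G4=(1+1>=1)=1 -> 10111
State from step 5 equals state from step 3 -> cycle length 2

Answer: 2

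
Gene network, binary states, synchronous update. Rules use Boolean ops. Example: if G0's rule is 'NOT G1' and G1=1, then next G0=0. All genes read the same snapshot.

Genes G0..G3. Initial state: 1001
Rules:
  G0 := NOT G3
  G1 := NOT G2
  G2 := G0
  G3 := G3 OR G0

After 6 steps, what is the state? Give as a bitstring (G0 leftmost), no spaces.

Step 1: G0=NOT G3=NOT 1=0 G1=NOT G2=NOT 0=1 G2=G0=1 G3=G3|G0=1|1=1 -> 0111
Step 2: G0=NOT G3=NOT 1=0 G1=NOT G2=NOT 1=0 G2=G0=0 G3=G3|G0=1|0=1 -> 0001
Step 3: G0=NOT G3=NOT 1=0 G1=NOT G2=NOT 0=1 G2=G0=0 G3=G3|G0=1|0=1 -> 0101
Step 4: G0=NOT G3=NOT 1=0 G1=NOT G2=NOT 0=1 G2=G0=0 G3=G3|G0=1|0=1 -> 0101
Step 5: G0=NOT G3=NOT 1=0 G1=NOT G2=NOT 0=1 G2=G0=0 G3=G3|G0=1|0=1 -> 0101
Step 6: G0=NOT G3=NOT 1=0 G1=NOT G2=NOT 0=1 G2=G0=0 G3=G3|G0=1|0=1 -> 0101

0101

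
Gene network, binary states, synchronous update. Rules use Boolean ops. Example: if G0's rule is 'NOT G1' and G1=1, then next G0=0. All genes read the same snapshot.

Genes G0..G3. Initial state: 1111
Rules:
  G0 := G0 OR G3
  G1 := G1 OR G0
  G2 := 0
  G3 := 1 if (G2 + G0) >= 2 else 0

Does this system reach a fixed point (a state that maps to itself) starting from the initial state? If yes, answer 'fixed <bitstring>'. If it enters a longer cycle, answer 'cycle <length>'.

Step 0: 1111
Step 1: G0=G0|G3=1|1=1 G1=G1|G0=1|1=1 G2=0(const) G3=(1+1>=2)=1 -> 1101
Step 2: G0=G0|G3=1|1=1 G1=G1|G0=1|1=1 G2=0(const) G3=(0+1>=2)=0 -> 1100
Step 3: G0=G0|G3=1|0=1 G1=G1|G0=1|1=1 G2=0(const) G3=(0+1>=2)=0 -> 1100
Fixed point reached at step 2: 1100

Answer: fixed 1100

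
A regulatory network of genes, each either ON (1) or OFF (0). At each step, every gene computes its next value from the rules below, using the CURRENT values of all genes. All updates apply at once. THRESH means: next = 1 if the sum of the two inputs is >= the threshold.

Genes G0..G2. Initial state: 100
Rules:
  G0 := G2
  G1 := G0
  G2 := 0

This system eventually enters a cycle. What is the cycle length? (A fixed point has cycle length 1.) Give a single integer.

Step 0: 100
Step 1: G0=G2=0 G1=G0=1 G2=0(const) -> 010
Step 2: G0=G2=0 G1=G0=0 G2=0(const) -> 000
Step 3: G0=G2=0 G1=G0=0 G2=0(const) -> 000
State from step 3 equals state from step 2 -> cycle length 1

Answer: 1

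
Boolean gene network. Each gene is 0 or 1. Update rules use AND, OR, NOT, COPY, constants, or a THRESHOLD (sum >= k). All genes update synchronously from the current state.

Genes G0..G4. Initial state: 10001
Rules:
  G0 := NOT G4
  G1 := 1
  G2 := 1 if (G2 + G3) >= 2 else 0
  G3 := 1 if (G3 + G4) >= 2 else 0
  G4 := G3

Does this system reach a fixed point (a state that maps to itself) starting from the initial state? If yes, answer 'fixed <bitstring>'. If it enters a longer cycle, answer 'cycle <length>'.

Step 0: 10001
Step 1: G0=NOT G4=NOT 1=0 G1=1(const) G2=(0+0>=2)=0 G3=(0+1>=2)=0 G4=G3=0 -> 01000
Step 2: G0=NOT G4=NOT 0=1 G1=1(const) G2=(0+0>=2)=0 G3=(0+0>=2)=0 G4=G3=0 -> 11000
Step 3: G0=NOT G4=NOT 0=1 G1=1(const) G2=(0+0>=2)=0 G3=(0+0>=2)=0 G4=G3=0 -> 11000
Fixed point reached at step 2: 11000

Answer: fixed 11000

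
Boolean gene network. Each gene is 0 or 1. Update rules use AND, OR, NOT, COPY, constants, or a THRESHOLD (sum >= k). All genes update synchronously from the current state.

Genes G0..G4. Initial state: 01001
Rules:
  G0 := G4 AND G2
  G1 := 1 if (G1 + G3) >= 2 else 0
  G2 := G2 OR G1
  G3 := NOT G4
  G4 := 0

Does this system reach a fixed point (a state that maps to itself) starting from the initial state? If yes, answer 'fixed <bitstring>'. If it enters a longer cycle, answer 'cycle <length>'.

Answer: fixed 00110

Derivation:
Step 0: 01001
Step 1: G0=G4&G2=1&0=0 G1=(1+0>=2)=0 G2=G2|G1=0|1=1 G3=NOT G4=NOT 1=0 G4=0(const) -> 00100
Step 2: G0=G4&G2=0&1=0 G1=(0+0>=2)=0 G2=G2|G1=1|0=1 G3=NOT G4=NOT 0=1 G4=0(const) -> 00110
Step 3: G0=G4&G2=0&1=0 G1=(0+1>=2)=0 G2=G2|G1=1|0=1 G3=NOT G4=NOT 0=1 G4=0(const) -> 00110
Fixed point reached at step 2: 00110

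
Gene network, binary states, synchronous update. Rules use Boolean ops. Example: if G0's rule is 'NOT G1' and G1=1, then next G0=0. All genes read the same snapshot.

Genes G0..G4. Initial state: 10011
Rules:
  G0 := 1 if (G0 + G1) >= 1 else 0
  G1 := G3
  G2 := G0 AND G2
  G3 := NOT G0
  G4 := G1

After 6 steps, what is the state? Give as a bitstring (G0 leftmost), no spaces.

Step 1: G0=(1+0>=1)=1 G1=G3=1 G2=G0&G2=1&0=0 G3=NOT G0=NOT 1=0 G4=G1=0 -> 11000
Step 2: G0=(1+1>=1)=1 G1=G3=0 G2=G0&G2=1&0=0 G3=NOT G0=NOT 1=0 G4=G1=1 -> 10001
Step 3: G0=(1+0>=1)=1 G1=G3=0 G2=G0&G2=1&0=0 G3=NOT G0=NOT 1=0 G4=G1=0 -> 10000
Step 4: G0=(1+0>=1)=1 G1=G3=0 G2=G0&G2=1&0=0 G3=NOT G0=NOT 1=0 G4=G1=0 -> 10000
Step 5: G0=(1+0>=1)=1 G1=G3=0 G2=G0&G2=1&0=0 G3=NOT G0=NOT 1=0 G4=G1=0 -> 10000
Step 6: G0=(1+0>=1)=1 G1=G3=0 G2=G0&G2=1&0=0 G3=NOT G0=NOT 1=0 G4=G1=0 -> 10000

10000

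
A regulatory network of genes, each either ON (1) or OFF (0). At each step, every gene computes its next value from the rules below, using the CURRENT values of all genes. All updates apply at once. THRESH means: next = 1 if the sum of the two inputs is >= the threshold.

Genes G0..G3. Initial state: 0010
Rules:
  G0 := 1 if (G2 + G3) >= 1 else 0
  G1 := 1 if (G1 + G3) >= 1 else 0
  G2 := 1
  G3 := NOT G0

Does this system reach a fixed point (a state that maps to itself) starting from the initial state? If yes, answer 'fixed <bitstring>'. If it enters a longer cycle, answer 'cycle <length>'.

Step 0: 0010
Step 1: G0=(1+0>=1)=1 G1=(0+0>=1)=0 G2=1(const) G3=NOT G0=NOT 0=1 -> 1011
Step 2: G0=(1+1>=1)=1 G1=(0+1>=1)=1 G2=1(const) G3=NOT G0=NOT 1=0 -> 1110
Step 3: G0=(1+0>=1)=1 G1=(1+0>=1)=1 G2=1(const) G3=NOT G0=NOT 1=0 -> 1110
Fixed point reached at step 2: 1110

Answer: fixed 1110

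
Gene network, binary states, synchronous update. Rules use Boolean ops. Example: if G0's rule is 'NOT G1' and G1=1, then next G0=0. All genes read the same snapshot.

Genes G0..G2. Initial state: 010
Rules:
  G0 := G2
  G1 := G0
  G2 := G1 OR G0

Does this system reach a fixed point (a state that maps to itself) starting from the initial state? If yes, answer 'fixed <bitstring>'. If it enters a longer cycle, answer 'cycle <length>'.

Answer: fixed 111

Derivation:
Step 0: 010
Step 1: G0=G2=0 G1=G0=0 G2=G1|G0=1|0=1 -> 001
Step 2: G0=G2=1 G1=G0=0 G2=G1|G0=0|0=0 -> 100
Step 3: G0=G2=0 G1=G0=1 G2=G1|G0=0|1=1 -> 011
Step 4: G0=G2=1 G1=G0=0 G2=G1|G0=1|0=1 -> 101
Step 5: G0=G2=1 G1=G0=1 G2=G1|G0=0|1=1 -> 111
Step 6: G0=G2=1 G1=G0=1 G2=G1|G0=1|1=1 -> 111
Fixed point reached at step 5: 111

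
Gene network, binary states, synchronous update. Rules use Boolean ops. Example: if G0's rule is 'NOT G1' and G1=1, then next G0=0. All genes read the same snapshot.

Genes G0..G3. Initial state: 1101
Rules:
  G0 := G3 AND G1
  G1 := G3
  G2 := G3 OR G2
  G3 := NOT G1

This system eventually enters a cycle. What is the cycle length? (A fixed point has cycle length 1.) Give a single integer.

Answer: 4

Derivation:
Step 0: 1101
Step 1: G0=G3&G1=1&1=1 G1=G3=1 G2=G3|G2=1|0=1 G3=NOT G1=NOT 1=0 -> 1110
Step 2: G0=G3&G1=0&1=0 G1=G3=0 G2=G3|G2=0|1=1 G3=NOT G1=NOT 1=0 -> 0010
Step 3: G0=G3&G1=0&0=0 G1=G3=0 G2=G3|G2=0|1=1 G3=NOT G1=NOT 0=1 -> 0011
Step 4: G0=G3&G1=1&0=0 G1=G3=1 G2=G3|G2=1|1=1 G3=NOT G1=NOT 0=1 -> 0111
Step 5: G0=G3&G1=1&1=1 G1=G3=1 G2=G3|G2=1|1=1 G3=NOT G1=NOT 1=0 -> 1110
State from step 5 equals state from step 1 -> cycle length 4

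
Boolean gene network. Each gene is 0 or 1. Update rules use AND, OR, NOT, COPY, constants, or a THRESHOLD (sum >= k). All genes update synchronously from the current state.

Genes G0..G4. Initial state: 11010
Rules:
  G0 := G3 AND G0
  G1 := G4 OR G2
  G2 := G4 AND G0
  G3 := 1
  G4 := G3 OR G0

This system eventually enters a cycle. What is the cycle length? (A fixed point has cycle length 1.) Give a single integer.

Answer: 1

Derivation:
Step 0: 11010
Step 1: G0=G3&G0=1&1=1 G1=G4|G2=0|0=0 G2=G4&G0=0&1=0 G3=1(const) G4=G3|G0=1|1=1 -> 10011
Step 2: G0=G3&G0=1&1=1 G1=G4|G2=1|0=1 G2=G4&G0=1&1=1 G3=1(const) G4=G3|G0=1|1=1 -> 11111
Step 3: G0=G3&G0=1&1=1 G1=G4|G2=1|1=1 G2=G4&G0=1&1=1 G3=1(const) G4=G3|G0=1|1=1 -> 11111
State from step 3 equals state from step 2 -> cycle length 1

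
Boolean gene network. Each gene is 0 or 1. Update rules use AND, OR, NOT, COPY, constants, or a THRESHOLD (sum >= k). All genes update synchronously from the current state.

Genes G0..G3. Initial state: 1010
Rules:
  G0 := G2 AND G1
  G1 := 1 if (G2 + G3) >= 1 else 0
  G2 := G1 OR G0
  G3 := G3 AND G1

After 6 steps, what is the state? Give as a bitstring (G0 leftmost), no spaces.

Step 1: G0=G2&G1=1&0=0 G1=(1+0>=1)=1 G2=G1|G0=0|1=1 G3=G3&G1=0&0=0 -> 0110
Step 2: G0=G2&G1=1&1=1 G1=(1+0>=1)=1 G2=G1|G0=1|0=1 G3=G3&G1=0&1=0 -> 1110
Step 3: G0=G2&G1=1&1=1 G1=(1+0>=1)=1 G2=G1|G0=1|1=1 G3=G3&G1=0&1=0 -> 1110
Step 4: G0=G2&G1=1&1=1 G1=(1+0>=1)=1 G2=G1|G0=1|1=1 G3=G3&G1=0&1=0 -> 1110
Step 5: G0=G2&G1=1&1=1 G1=(1+0>=1)=1 G2=G1|G0=1|1=1 G3=G3&G1=0&1=0 -> 1110
Step 6: G0=G2&G1=1&1=1 G1=(1+0>=1)=1 G2=G1|G0=1|1=1 G3=G3&G1=0&1=0 -> 1110

1110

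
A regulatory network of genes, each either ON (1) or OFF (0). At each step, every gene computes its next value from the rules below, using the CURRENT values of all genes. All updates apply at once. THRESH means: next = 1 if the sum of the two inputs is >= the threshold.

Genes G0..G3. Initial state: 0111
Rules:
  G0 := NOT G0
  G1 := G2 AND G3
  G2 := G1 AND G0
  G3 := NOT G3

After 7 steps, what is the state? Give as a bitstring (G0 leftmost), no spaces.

Step 1: G0=NOT G0=NOT 0=1 G1=G2&G3=1&1=1 G2=G1&G0=1&0=0 G3=NOT G3=NOT 1=0 -> 1100
Step 2: G0=NOT G0=NOT 1=0 G1=G2&G3=0&0=0 G2=G1&G0=1&1=1 G3=NOT G3=NOT 0=1 -> 0011
Step 3: G0=NOT G0=NOT 0=1 G1=G2&G3=1&1=1 G2=G1&G0=0&0=0 G3=NOT G3=NOT 1=0 -> 1100
Step 4: G0=NOT G0=NOT 1=0 G1=G2&G3=0&0=0 G2=G1&G0=1&1=1 G3=NOT G3=NOT 0=1 -> 0011
Step 5: G0=NOT G0=NOT 0=1 G1=G2&G3=1&1=1 G2=G1&G0=0&0=0 G3=NOT G3=NOT 1=0 -> 1100
Step 6: G0=NOT G0=NOT 1=0 G1=G2&G3=0&0=0 G2=G1&G0=1&1=1 G3=NOT G3=NOT 0=1 -> 0011
Step 7: G0=NOT G0=NOT 0=1 G1=G2&G3=1&1=1 G2=G1&G0=0&0=0 G3=NOT G3=NOT 1=0 -> 1100

1100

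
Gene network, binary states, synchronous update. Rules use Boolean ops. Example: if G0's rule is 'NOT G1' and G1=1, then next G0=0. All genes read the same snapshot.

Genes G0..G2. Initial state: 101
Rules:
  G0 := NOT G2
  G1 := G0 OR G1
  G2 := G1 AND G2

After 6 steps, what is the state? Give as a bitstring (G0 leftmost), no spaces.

Step 1: G0=NOT G2=NOT 1=0 G1=G0|G1=1|0=1 G2=G1&G2=0&1=0 -> 010
Step 2: G0=NOT G2=NOT 0=1 G1=G0|G1=0|1=1 G2=G1&G2=1&0=0 -> 110
Step 3: G0=NOT G2=NOT 0=1 G1=G0|G1=1|1=1 G2=G1&G2=1&0=0 -> 110
Step 4: G0=NOT G2=NOT 0=1 G1=G0|G1=1|1=1 G2=G1&G2=1&0=0 -> 110
Step 5: G0=NOT G2=NOT 0=1 G1=G0|G1=1|1=1 G2=G1&G2=1&0=0 -> 110
Step 6: G0=NOT G2=NOT 0=1 G1=G0|G1=1|1=1 G2=G1&G2=1&0=0 -> 110

110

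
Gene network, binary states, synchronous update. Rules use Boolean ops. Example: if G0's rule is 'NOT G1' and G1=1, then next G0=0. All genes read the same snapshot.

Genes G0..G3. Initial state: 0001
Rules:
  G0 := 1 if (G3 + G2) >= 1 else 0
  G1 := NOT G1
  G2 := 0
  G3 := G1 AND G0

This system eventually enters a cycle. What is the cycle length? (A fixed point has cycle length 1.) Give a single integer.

Answer: 2

Derivation:
Step 0: 0001
Step 1: G0=(1+0>=1)=1 G1=NOT G1=NOT 0=1 G2=0(const) G3=G1&G0=0&0=0 -> 1100
Step 2: G0=(0+0>=1)=0 G1=NOT G1=NOT 1=0 G2=0(const) G3=G1&G0=1&1=1 -> 0001
State from step 2 equals state from step 0 -> cycle length 2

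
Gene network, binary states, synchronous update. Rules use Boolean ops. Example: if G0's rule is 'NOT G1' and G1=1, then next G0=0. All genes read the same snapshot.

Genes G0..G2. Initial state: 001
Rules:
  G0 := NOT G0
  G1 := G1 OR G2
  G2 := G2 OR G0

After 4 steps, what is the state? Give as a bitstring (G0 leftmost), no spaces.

Step 1: G0=NOT G0=NOT 0=1 G1=G1|G2=0|1=1 G2=G2|G0=1|0=1 -> 111
Step 2: G0=NOT G0=NOT 1=0 G1=G1|G2=1|1=1 G2=G2|G0=1|1=1 -> 011
Step 3: G0=NOT G0=NOT 0=1 G1=G1|G2=1|1=1 G2=G2|G0=1|0=1 -> 111
Step 4: G0=NOT G0=NOT 1=0 G1=G1|G2=1|1=1 G2=G2|G0=1|1=1 -> 011

011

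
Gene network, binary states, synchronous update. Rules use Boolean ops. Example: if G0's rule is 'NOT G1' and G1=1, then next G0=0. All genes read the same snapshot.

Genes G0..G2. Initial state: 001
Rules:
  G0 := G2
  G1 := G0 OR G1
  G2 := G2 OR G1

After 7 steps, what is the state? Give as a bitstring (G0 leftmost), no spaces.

Step 1: G0=G2=1 G1=G0|G1=0|0=0 G2=G2|G1=1|0=1 -> 101
Step 2: G0=G2=1 G1=G0|G1=1|0=1 G2=G2|G1=1|0=1 -> 111
Step 3: G0=G2=1 G1=G0|G1=1|1=1 G2=G2|G1=1|1=1 -> 111
Step 4: G0=G2=1 G1=G0|G1=1|1=1 G2=G2|G1=1|1=1 -> 111
Step 5: G0=G2=1 G1=G0|G1=1|1=1 G2=G2|G1=1|1=1 -> 111
Step 6: G0=G2=1 G1=G0|G1=1|1=1 G2=G2|G1=1|1=1 -> 111
Step 7: G0=G2=1 G1=G0|G1=1|1=1 G2=G2|G1=1|1=1 -> 111

111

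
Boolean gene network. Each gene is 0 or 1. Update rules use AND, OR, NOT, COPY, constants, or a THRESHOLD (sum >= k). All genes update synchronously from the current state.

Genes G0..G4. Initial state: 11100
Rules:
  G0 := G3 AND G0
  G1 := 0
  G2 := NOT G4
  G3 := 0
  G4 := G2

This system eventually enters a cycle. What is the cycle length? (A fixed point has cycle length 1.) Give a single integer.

Step 0: 11100
Step 1: G0=G3&G0=0&1=0 G1=0(const) G2=NOT G4=NOT 0=1 G3=0(const) G4=G2=1 -> 00101
Step 2: G0=G3&G0=0&0=0 G1=0(const) G2=NOT G4=NOT 1=0 G3=0(const) G4=G2=1 -> 00001
Step 3: G0=G3&G0=0&0=0 G1=0(const) G2=NOT G4=NOT 1=0 G3=0(const) G4=G2=0 -> 00000
Step 4: G0=G3&G0=0&0=0 G1=0(const) G2=NOT G4=NOT 0=1 G3=0(const) G4=G2=0 -> 00100
Step 5: G0=G3&G0=0&0=0 G1=0(const) G2=NOT G4=NOT 0=1 G3=0(const) G4=G2=1 -> 00101
State from step 5 equals state from step 1 -> cycle length 4

Answer: 4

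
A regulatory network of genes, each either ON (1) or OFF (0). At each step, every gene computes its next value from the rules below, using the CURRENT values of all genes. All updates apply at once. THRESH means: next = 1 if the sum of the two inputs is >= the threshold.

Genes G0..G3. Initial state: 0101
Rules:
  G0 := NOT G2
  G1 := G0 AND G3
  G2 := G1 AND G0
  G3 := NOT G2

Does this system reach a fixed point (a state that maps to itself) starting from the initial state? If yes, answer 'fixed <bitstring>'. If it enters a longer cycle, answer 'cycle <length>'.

Step 0: 0101
Step 1: G0=NOT G2=NOT 0=1 G1=G0&G3=0&1=0 G2=G1&G0=1&0=0 G3=NOT G2=NOT 0=1 -> 1001
Step 2: G0=NOT G2=NOT 0=1 G1=G0&G3=1&1=1 G2=G1&G0=0&1=0 G3=NOT G2=NOT 0=1 -> 1101
Step 3: G0=NOT G2=NOT 0=1 G1=G0&G3=1&1=1 G2=G1&G0=1&1=1 G3=NOT G2=NOT 0=1 -> 1111
Step 4: G0=NOT G2=NOT 1=0 G1=G0&G3=1&1=1 G2=G1&G0=1&1=1 G3=NOT G2=NOT 1=0 -> 0110
Step 5: G0=NOT G2=NOT 1=0 G1=G0&G3=0&0=0 G2=G1&G0=1&0=0 G3=NOT G2=NOT 1=0 -> 0000
Step 6: G0=NOT G2=NOT 0=1 G1=G0&G3=0&0=0 G2=G1&G0=0&0=0 G3=NOT G2=NOT 0=1 -> 1001
Cycle of length 5 starting at step 1 -> no fixed point

Answer: cycle 5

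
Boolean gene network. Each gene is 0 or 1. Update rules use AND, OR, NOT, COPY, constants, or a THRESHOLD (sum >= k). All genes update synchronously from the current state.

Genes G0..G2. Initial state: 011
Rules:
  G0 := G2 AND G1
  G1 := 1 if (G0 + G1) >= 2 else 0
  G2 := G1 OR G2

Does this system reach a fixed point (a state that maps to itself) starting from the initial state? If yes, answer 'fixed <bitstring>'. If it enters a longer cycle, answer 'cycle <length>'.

Step 0: 011
Step 1: G0=G2&G1=1&1=1 G1=(0+1>=2)=0 G2=G1|G2=1|1=1 -> 101
Step 2: G0=G2&G1=1&0=0 G1=(1+0>=2)=0 G2=G1|G2=0|1=1 -> 001
Step 3: G0=G2&G1=1&0=0 G1=(0+0>=2)=0 G2=G1|G2=0|1=1 -> 001
Fixed point reached at step 2: 001

Answer: fixed 001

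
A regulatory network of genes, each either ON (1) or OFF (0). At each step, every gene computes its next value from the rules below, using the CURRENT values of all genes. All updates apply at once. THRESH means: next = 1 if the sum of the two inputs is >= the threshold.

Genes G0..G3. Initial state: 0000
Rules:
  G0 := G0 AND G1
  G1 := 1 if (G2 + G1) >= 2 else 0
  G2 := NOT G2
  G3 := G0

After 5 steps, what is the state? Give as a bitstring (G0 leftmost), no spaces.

Step 1: G0=G0&G1=0&0=0 G1=(0+0>=2)=0 G2=NOT G2=NOT 0=1 G3=G0=0 -> 0010
Step 2: G0=G0&G1=0&0=0 G1=(1+0>=2)=0 G2=NOT G2=NOT 1=0 G3=G0=0 -> 0000
Step 3: G0=G0&G1=0&0=0 G1=(0+0>=2)=0 G2=NOT G2=NOT 0=1 G3=G0=0 -> 0010
Step 4: G0=G0&G1=0&0=0 G1=(1+0>=2)=0 G2=NOT G2=NOT 1=0 G3=G0=0 -> 0000
Step 5: G0=G0&G1=0&0=0 G1=(0+0>=2)=0 G2=NOT G2=NOT 0=1 G3=G0=0 -> 0010

0010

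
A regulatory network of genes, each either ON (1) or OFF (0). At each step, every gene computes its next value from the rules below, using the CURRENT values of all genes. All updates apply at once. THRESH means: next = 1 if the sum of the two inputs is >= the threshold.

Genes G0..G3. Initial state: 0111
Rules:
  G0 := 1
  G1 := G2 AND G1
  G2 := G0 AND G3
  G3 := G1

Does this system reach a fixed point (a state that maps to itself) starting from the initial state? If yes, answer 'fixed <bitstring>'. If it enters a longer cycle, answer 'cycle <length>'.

Step 0: 0111
Step 1: G0=1(const) G1=G2&G1=1&1=1 G2=G0&G3=0&1=0 G3=G1=1 -> 1101
Step 2: G0=1(const) G1=G2&G1=0&1=0 G2=G0&G3=1&1=1 G3=G1=1 -> 1011
Step 3: G0=1(const) G1=G2&G1=1&0=0 G2=G0&G3=1&1=1 G3=G1=0 -> 1010
Step 4: G0=1(const) G1=G2&G1=1&0=0 G2=G0&G3=1&0=0 G3=G1=0 -> 1000
Step 5: G0=1(const) G1=G2&G1=0&0=0 G2=G0&G3=1&0=0 G3=G1=0 -> 1000
Fixed point reached at step 4: 1000

Answer: fixed 1000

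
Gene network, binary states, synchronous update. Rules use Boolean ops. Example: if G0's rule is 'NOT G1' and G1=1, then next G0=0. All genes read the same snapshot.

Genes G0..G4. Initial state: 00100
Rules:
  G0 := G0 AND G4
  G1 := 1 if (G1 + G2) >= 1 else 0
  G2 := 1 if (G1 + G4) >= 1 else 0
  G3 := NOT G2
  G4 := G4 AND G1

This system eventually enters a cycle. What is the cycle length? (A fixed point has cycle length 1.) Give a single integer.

Step 0: 00100
Step 1: G0=G0&G4=0&0=0 G1=(0+1>=1)=1 G2=(0+0>=1)=0 G3=NOT G2=NOT 1=0 G4=G4&G1=0&0=0 -> 01000
Step 2: G0=G0&G4=0&0=0 G1=(1+0>=1)=1 G2=(1+0>=1)=1 G3=NOT G2=NOT 0=1 G4=G4&G1=0&1=0 -> 01110
Step 3: G0=G0&G4=0&0=0 G1=(1+1>=1)=1 G2=(1+0>=1)=1 G3=NOT G2=NOT 1=0 G4=G4&G1=0&1=0 -> 01100
Step 4: G0=G0&G4=0&0=0 G1=(1+1>=1)=1 G2=(1+0>=1)=1 G3=NOT G2=NOT 1=0 G4=G4&G1=0&1=0 -> 01100
State from step 4 equals state from step 3 -> cycle length 1

Answer: 1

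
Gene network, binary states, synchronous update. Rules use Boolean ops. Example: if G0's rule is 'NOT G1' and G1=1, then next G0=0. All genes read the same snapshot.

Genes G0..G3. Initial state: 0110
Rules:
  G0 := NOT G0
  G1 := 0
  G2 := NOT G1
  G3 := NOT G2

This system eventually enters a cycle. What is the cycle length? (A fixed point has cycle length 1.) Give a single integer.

Step 0: 0110
Step 1: G0=NOT G0=NOT 0=1 G1=0(const) G2=NOT G1=NOT 1=0 G3=NOT G2=NOT 1=0 -> 1000
Step 2: G0=NOT G0=NOT 1=0 G1=0(const) G2=NOT G1=NOT 0=1 G3=NOT G2=NOT 0=1 -> 0011
Step 3: G0=NOT G0=NOT 0=1 G1=0(const) G2=NOT G1=NOT 0=1 G3=NOT G2=NOT 1=0 -> 1010
Step 4: G0=NOT G0=NOT 1=0 G1=0(const) G2=NOT G1=NOT 0=1 G3=NOT G2=NOT 1=0 -> 0010
Step 5: G0=NOT G0=NOT 0=1 G1=0(const) G2=NOT G1=NOT 0=1 G3=NOT G2=NOT 1=0 -> 1010
State from step 5 equals state from step 3 -> cycle length 2

Answer: 2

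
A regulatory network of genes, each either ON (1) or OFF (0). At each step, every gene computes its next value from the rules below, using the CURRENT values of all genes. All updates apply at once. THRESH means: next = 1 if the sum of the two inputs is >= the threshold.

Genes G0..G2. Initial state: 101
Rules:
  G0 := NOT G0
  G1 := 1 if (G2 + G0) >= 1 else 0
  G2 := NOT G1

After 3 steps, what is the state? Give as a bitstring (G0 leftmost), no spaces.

Step 1: G0=NOT G0=NOT 1=0 G1=(1+1>=1)=1 G2=NOT G1=NOT 0=1 -> 011
Step 2: G0=NOT G0=NOT 0=1 G1=(1+0>=1)=1 G2=NOT G1=NOT 1=0 -> 110
Step 3: G0=NOT G0=NOT 1=0 G1=(0+1>=1)=1 G2=NOT G1=NOT 1=0 -> 010

010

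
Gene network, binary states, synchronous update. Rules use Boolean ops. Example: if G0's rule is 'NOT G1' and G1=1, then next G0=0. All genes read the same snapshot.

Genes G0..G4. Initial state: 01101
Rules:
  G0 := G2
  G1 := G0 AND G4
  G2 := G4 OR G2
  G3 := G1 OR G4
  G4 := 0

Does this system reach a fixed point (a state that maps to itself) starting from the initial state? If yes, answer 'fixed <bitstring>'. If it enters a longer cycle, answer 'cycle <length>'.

Step 0: 01101
Step 1: G0=G2=1 G1=G0&G4=0&1=0 G2=G4|G2=1|1=1 G3=G1|G4=1|1=1 G4=0(const) -> 10110
Step 2: G0=G2=1 G1=G0&G4=1&0=0 G2=G4|G2=0|1=1 G3=G1|G4=0|0=0 G4=0(const) -> 10100
Step 3: G0=G2=1 G1=G0&G4=1&0=0 G2=G4|G2=0|1=1 G3=G1|G4=0|0=0 G4=0(const) -> 10100
Fixed point reached at step 2: 10100

Answer: fixed 10100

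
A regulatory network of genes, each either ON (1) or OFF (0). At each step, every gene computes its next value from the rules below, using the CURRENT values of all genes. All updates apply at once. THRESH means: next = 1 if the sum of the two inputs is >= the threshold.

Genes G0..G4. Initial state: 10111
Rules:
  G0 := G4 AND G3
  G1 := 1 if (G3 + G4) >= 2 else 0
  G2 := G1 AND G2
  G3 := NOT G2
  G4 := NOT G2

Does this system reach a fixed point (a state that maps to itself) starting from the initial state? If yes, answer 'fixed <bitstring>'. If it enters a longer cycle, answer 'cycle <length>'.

Answer: fixed 11011

Derivation:
Step 0: 10111
Step 1: G0=G4&G3=1&1=1 G1=(1+1>=2)=1 G2=G1&G2=0&1=0 G3=NOT G2=NOT 1=0 G4=NOT G2=NOT 1=0 -> 11000
Step 2: G0=G4&G3=0&0=0 G1=(0+0>=2)=0 G2=G1&G2=1&0=0 G3=NOT G2=NOT 0=1 G4=NOT G2=NOT 0=1 -> 00011
Step 3: G0=G4&G3=1&1=1 G1=(1+1>=2)=1 G2=G1&G2=0&0=0 G3=NOT G2=NOT 0=1 G4=NOT G2=NOT 0=1 -> 11011
Step 4: G0=G4&G3=1&1=1 G1=(1+1>=2)=1 G2=G1&G2=1&0=0 G3=NOT G2=NOT 0=1 G4=NOT G2=NOT 0=1 -> 11011
Fixed point reached at step 3: 11011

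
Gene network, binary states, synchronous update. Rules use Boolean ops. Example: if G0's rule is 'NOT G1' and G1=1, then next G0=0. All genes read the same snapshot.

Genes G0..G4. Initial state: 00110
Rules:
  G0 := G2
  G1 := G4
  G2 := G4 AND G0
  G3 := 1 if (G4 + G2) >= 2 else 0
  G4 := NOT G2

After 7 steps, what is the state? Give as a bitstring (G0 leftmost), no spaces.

Step 1: G0=G2=1 G1=G4=0 G2=G4&G0=0&0=0 G3=(0+1>=2)=0 G4=NOT G2=NOT 1=0 -> 10000
Step 2: G0=G2=0 G1=G4=0 G2=G4&G0=0&1=0 G3=(0+0>=2)=0 G4=NOT G2=NOT 0=1 -> 00001
Step 3: G0=G2=0 G1=G4=1 G2=G4&G0=1&0=0 G3=(1+0>=2)=0 G4=NOT G2=NOT 0=1 -> 01001
Step 4: G0=G2=0 G1=G4=1 G2=G4&G0=1&0=0 G3=(1+0>=2)=0 G4=NOT G2=NOT 0=1 -> 01001
Step 5: G0=G2=0 G1=G4=1 G2=G4&G0=1&0=0 G3=(1+0>=2)=0 G4=NOT G2=NOT 0=1 -> 01001
Step 6: G0=G2=0 G1=G4=1 G2=G4&G0=1&0=0 G3=(1+0>=2)=0 G4=NOT G2=NOT 0=1 -> 01001
Step 7: G0=G2=0 G1=G4=1 G2=G4&G0=1&0=0 G3=(1+0>=2)=0 G4=NOT G2=NOT 0=1 -> 01001

01001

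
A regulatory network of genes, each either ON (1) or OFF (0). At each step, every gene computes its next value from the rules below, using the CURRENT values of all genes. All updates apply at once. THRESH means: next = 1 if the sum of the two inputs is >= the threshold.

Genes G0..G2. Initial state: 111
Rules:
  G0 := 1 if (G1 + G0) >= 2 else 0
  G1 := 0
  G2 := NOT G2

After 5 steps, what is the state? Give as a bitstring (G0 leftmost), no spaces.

Step 1: G0=(1+1>=2)=1 G1=0(const) G2=NOT G2=NOT 1=0 -> 100
Step 2: G0=(0+1>=2)=0 G1=0(const) G2=NOT G2=NOT 0=1 -> 001
Step 3: G0=(0+0>=2)=0 G1=0(const) G2=NOT G2=NOT 1=0 -> 000
Step 4: G0=(0+0>=2)=0 G1=0(const) G2=NOT G2=NOT 0=1 -> 001
Step 5: G0=(0+0>=2)=0 G1=0(const) G2=NOT G2=NOT 1=0 -> 000

000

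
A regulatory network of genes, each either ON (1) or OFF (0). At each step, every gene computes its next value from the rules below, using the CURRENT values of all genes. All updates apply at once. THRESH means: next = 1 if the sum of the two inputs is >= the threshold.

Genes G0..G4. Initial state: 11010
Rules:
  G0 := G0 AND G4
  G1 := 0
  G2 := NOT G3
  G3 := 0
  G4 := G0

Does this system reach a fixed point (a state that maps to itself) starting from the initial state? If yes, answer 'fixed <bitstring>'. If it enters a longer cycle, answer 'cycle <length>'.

Answer: fixed 00100

Derivation:
Step 0: 11010
Step 1: G0=G0&G4=1&0=0 G1=0(const) G2=NOT G3=NOT 1=0 G3=0(const) G4=G0=1 -> 00001
Step 2: G0=G0&G4=0&1=0 G1=0(const) G2=NOT G3=NOT 0=1 G3=0(const) G4=G0=0 -> 00100
Step 3: G0=G0&G4=0&0=0 G1=0(const) G2=NOT G3=NOT 0=1 G3=0(const) G4=G0=0 -> 00100
Fixed point reached at step 2: 00100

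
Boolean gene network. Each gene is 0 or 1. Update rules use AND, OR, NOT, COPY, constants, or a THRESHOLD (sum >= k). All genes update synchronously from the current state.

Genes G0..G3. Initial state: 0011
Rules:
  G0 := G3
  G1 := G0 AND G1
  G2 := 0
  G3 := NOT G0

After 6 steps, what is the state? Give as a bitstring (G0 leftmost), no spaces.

Step 1: G0=G3=1 G1=G0&G1=0&0=0 G2=0(const) G3=NOT G0=NOT 0=1 -> 1001
Step 2: G0=G3=1 G1=G0&G1=1&0=0 G2=0(const) G3=NOT G0=NOT 1=0 -> 1000
Step 3: G0=G3=0 G1=G0&G1=1&0=0 G2=0(const) G3=NOT G0=NOT 1=0 -> 0000
Step 4: G0=G3=0 G1=G0&G1=0&0=0 G2=0(const) G3=NOT G0=NOT 0=1 -> 0001
Step 5: G0=G3=1 G1=G0&G1=0&0=0 G2=0(const) G3=NOT G0=NOT 0=1 -> 1001
Step 6: G0=G3=1 G1=G0&G1=1&0=0 G2=0(const) G3=NOT G0=NOT 1=0 -> 1000

1000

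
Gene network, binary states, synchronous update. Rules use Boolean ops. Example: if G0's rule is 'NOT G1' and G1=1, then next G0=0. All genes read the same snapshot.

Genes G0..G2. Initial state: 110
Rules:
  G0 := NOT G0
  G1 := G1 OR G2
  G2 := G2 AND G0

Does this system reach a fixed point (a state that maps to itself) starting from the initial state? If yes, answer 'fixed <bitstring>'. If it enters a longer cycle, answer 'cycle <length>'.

Step 0: 110
Step 1: G0=NOT G0=NOT 1=0 G1=G1|G2=1|0=1 G2=G2&G0=0&1=0 -> 010
Step 2: G0=NOT G0=NOT 0=1 G1=G1|G2=1|0=1 G2=G2&G0=0&0=0 -> 110
Cycle of length 2 starting at step 0 -> no fixed point

Answer: cycle 2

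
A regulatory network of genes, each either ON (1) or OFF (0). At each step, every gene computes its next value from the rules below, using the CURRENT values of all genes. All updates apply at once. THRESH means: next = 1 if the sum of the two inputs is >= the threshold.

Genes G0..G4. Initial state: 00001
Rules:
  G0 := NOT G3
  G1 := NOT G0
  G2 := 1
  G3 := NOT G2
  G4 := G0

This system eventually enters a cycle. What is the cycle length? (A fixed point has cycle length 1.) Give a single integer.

Step 0: 00001
Step 1: G0=NOT G3=NOT 0=1 G1=NOT G0=NOT 0=1 G2=1(const) G3=NOT G2=NOT 0=1 G4=G0=0 -> 11110
Step 2: G0=NOT G3=NOT 1=0 G1=NOT G0=NOT 1=0 G2=1(const) G3=NOT G2=NOT 1=0 G4=G0=1 -> 00101
Step 3: G0=NOT G3=NOT 0=1 G1=NOT G0=NOT 0=1 G2=1(const) G3=NOT G2=NOT 1=0 G4=G0=0 -> 11100
Step 4: G0=NOT G3=NOT 0=1 G1=NOT G0=NOT 1=0 G2=1(const) G3=NOT G2=NOT 1=0 G4=G0=1 -> 10101
Step 5: G0=NOT G3=NOT 0=1 G1=NOT G0=NOT 1=0 G2=1(const) G3=NOT G2=NOT 1=0 G4=G0=1 -> 10101
State from step 5 equals state from step 4 -> cycle length 1

Answer: 1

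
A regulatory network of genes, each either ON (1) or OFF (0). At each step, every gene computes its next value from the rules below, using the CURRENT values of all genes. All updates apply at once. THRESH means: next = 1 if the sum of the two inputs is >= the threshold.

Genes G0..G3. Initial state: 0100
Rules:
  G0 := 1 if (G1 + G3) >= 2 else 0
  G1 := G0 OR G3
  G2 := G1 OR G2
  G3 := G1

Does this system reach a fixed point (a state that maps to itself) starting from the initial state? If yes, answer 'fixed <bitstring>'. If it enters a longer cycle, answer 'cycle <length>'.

Answer: cycle 2

Derivation:
Step 0: 0100
Step 1: G0=(1+0>=2)=0 G1=G0|G3=0|0=0 G2=G1|G2=1|0=1 G3=G1=1 -> 0011
Step 2: G0=(0+1>=2)=0 G1=G0|G3=0|1=1 G2=G1|G2=0|1=1 G3=G1=0 -> 0110
Step 3: G0=(1+0>=2)=0 G1=G0|G3=0|0=0 G2=G1|G2=1|1=1 G3=G1=1 -> 0011
Cycle of length 2 starting at step 1 -> no fixed point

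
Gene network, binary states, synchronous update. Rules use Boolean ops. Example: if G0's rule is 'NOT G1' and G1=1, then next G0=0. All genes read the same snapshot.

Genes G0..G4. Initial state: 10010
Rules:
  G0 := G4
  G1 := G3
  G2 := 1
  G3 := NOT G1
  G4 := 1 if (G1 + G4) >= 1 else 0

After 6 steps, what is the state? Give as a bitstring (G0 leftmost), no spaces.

Step 1: G0=G4=0 G1=G3=1 G2=1(const) G3=NOT G1=NOT 0=1 G4=(0+0>=1)=0 -> 01110
Step 2: G0=G4=0 G1=G3=1 G2=1(const) G3=NOT G1=NOT 1=0 G4=(1+0>=1)=1 -> 01101
Step 3: G0=G4=1 G1=G3=0 G2=1(const) G3=NOT G1=NOT 1=0 G4=(1+1>=1)=1 -> 10101
Step 4: G0=G4=1 G1=G3=0 G2=1(const) G3=NOT G1=NOT 0=1 G4=(0+1>=1)=1 -> 10111
Step 5: G0=G4=1 G1=G3=1 G2=1(const) G3=NOT G1=NOT 0=1 G4=(0+1>=1)=1 -> 11111
Step 6: G0=G4=1 G1=G3=1 G2=1(const) G3=NOT G1=NOT 1=0 G4=(1+1>=1)=1 -> 11101

11101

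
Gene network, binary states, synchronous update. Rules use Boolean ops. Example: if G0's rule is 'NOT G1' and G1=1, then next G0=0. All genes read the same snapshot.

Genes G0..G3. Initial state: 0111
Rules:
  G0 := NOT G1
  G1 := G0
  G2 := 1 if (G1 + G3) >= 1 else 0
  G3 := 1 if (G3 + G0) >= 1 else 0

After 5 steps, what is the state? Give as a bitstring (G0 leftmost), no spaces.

Step 1: G0=NOT G1=NOT 1=0 G1=G0=0 G2=(1+1>=1)=1 G3=(1+0>=1)=1 -> 0011
Step 2: G0=NOT G1=NOT 0=1 G1=G0=0 G2=(0+1>=1)=1 G3=(1+0>=1)=1 -> 1011
Step 3: G0=NOT G1=NOT 0=1 G1=G0=1 G2=(0+1>=1)=1 G3=(1+1>=1)=1 -> 1111
Step 4: G0=NOT G1=NOT 1=0 G1=G0=1 G2=(1+1>=1)=1 G3=(1+1>=1)=1 -> 0111
Step 5: G0=NOT G1=NOT 1=0 G1=G0=0 G2=(1+1>=1)=1 G3=(1+0>=1)=1 -> 0011

0011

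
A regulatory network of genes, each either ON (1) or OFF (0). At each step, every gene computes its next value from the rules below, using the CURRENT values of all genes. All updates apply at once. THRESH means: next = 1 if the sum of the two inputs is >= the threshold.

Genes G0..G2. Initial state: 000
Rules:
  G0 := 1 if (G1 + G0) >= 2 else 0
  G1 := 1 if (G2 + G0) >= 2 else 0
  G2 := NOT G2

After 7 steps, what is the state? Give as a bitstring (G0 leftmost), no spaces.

Step 1: G0=(0+0>=2)=0 G1=(0+0>=2)=0 G2=NOT G2=NOT 0=1 -> 001
Step 2: G0=(0+0>=2)=0 G1=(1+0>=2)=0 G2=NOT G2=NOT 1=0 -> 000
Step 3: G0=(0+0>=2)=0 G1=(0+0>=2)=0 G2=NOT G2=NOT 0=1 -> 001
Step 4: G0=(0+0>=2)=0 G1=(1+0>=2)=0 G2=NOT G2=NOT 1=0 -> 000
Step 5: G0=(0+0>=2)=0 G1=(0+0>=2)=0 G2=NOT G2=NOT 0=1 -> 001
Step 6: G0=(0+0>=2)=0 G1=(1+0>=2)=0 G2=NOT G2=NOT 1=0 -> 000
Step 7: G0=(0+0>=2)=0 G1=(0+0>=2)=0 G2=NOT G2=NOT 0=1 -> 001

001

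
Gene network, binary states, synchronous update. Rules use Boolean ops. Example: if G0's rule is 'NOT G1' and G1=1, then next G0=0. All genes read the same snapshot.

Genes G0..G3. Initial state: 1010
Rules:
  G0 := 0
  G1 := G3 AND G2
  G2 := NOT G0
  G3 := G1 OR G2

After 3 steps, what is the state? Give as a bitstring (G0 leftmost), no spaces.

Step 1: G0=0(const) G1=G3&G2=0&1=0 G2=NOT G0=NOT 1=0 G3=G1|G2=0|1=1 -> 0001
Step 2: G0=0(const) G1=G3&G2=1&0=0 G2=NOT G0=NOT 0=1 G3=G1|G2=0|0=0 -> 0010
Step 3: G0=0(const) G1=G3&G2=0&1=0 G2=NOT G0=NOT 0=1 G3=G1|G2=0|1=1 -> 0011

0011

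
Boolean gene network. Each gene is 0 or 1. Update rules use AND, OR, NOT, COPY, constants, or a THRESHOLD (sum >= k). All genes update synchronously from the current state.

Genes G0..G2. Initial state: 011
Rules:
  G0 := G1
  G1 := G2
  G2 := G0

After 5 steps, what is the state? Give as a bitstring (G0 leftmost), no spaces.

Step 1: G0=G1=1 G1=G2=1 G2=G0=0 -> 110
Step 2: G0=G1=1 G1=G2=0 G2=G0=1 -> 101
Step 3: G0=G1=0 G1=G2=1 G2=G0=1 -> 011
Step 4: G0=G1=1 G1=G2=1 G2=G0=0 -> 110
Step 5: G0=G1=1 G1=G2=0 G2=G0=1 -> 101

101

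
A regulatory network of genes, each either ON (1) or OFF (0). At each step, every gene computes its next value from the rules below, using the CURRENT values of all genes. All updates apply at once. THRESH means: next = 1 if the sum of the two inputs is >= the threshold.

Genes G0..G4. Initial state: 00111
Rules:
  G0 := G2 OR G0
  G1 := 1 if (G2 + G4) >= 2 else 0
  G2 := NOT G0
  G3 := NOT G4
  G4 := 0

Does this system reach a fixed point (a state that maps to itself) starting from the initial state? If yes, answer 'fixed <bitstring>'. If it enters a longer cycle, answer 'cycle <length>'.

Step 0: 00111
Step 1: G0=G2|G0=1|0=1 G1=(1+1>=2)=1 G2=NOT G0=NOT 0=1 G3=NOT G4=NOT 1=0 G4=0(const) -> 11100
Step 2: G0=G2|G0=1|1=1 G1=(1+0>=2)=0 G2=NOT G0=NOT 1=0 G3=NOT G4=NOT 0=1 G4=0(const) -> 10010
Step 3: G0=G2|G0=0|1=1 G1=(0+0>=2)=0 G2=NOT G0=NOT 1=0 G3=NOT G4=NOT 0=1 G4=0(const) -> 10010
Fixed point reached at step 2: 10010

Answer: fixed 10010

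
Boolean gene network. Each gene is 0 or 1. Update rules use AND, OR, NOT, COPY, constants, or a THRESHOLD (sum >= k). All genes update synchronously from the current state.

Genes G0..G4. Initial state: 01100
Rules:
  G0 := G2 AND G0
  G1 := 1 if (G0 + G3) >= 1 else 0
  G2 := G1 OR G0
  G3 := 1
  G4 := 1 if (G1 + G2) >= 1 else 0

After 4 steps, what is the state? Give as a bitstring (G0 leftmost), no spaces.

Step 1: G0=G2&G0=1&0=0 G1=(0+0>=1)=0 G2=G1|G0=1|0=1 G3=1(const) G4=(1+1>=1)=1 -> 00111
Step 2: G0=G2&G0=1&0=0 G1=(0+1>=1)=1 G2=G1|G0=0|0=0 G3=1(const) G4=(0+1>=1)=1 -> 01011
Step 3: G0=G2&G0=0&0=0 G1=(0+1>=1)=1 G2=G1|G0=1|0=1 G3=1(const) G4=(1+0>=1)=1 -> 01111
Step 4: G0=G2&G0=1&0=0 G1=(0+1>=1)=1 G2=G1|G0=1|0=1 G3=1(const) G4=(1+1>=1)=1 -> 01111

01111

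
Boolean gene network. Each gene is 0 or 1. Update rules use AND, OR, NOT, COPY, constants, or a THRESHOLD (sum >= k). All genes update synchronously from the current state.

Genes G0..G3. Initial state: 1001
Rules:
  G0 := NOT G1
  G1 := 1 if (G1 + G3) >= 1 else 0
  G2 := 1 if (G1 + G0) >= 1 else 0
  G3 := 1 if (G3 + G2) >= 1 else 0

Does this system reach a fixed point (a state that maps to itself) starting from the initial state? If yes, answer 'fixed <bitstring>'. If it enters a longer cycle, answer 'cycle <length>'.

Answer: fixed 0111

Derivation:
Step 0: 1001
Step 1: G0=NOT G1=NOT 0=1 G1=(0+1>=1)=1 G2=(0+1>=1)=1 G3=(1+0>=1)=1 -> 1111
Step 2: G0=NOT G1=NOT 1=0 G1=(1+1>=1)=1 G2=(1+1>=1)=1 G3=(1+1>=1)=1 -> 0111
Step 3: G0=NOT G1=NOT 1=0 G1=(1+1>=1)=1 G2=(1+0>=1)=1 G3=(1+1>=1)=1 -> 0111
Fixed point reached at step 2: 0111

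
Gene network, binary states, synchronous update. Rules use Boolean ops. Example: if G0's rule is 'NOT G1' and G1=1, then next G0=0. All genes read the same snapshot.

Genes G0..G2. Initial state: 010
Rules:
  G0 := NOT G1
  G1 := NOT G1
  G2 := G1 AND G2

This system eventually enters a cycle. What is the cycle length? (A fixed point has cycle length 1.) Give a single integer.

Answer: 2

Derivation:
Step 0: 010
Step 1: G0=NOT G1=NOT 1=0 G1=NOT G1=NOT 1=0 G2=G1&G2=1&0=0 -> 000
Step 2: G0=NOT G1=NOT 0=1 G1=NOT G1=NOT 0=1 G2=G1&G2=0&0=0 -> 110
Step 3: G0=NOT G1=NOT 1=0 G1=NOT G1=NOT 1=0 G2=G1&G2=1&0=0 -> 000
State from step 3 equals state from step 1 -> cycle length 2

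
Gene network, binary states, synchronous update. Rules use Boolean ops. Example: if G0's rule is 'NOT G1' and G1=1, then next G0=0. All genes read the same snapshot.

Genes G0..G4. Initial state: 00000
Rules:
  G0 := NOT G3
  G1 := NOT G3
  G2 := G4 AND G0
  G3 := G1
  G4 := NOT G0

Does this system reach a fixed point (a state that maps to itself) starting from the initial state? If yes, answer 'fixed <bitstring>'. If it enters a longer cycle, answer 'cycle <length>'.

Step 0: 00000
Step 1: G0=NOT G3=NOT 0=1 G1=NOT G3=NOT 0=1 G2=G4&G0=0&0=0 G3=G1=0 G4=NOT G0=NOT 0=1 -> 11001
Step 2: G0=NOT G3=NOT 0=1 G1=NOT G3=NOT 0=1 G2=G4&G0=1&1=1 G3=G1=1 G4=NOT G0=NOT 1=0 -> 11110
Step 3: G0=NOT G3=NOT 1=0 G1=NOT G3=NOT 1=0 G2=G4&G0=0&1=0 G3=G1=1 G4=NOT G0=NOT 1=0 -> 00010
Step 4: G0=NOT G3=NOT 1=0 G1=NOT G3=NOT 1=0 G2=G4&G0=0&0=0 G3=G1=0 G4=NOT G0=NOT 0=1 -> 00001
Step 5: G0=NOT G3=NOT 0=1 G1=NOT G3=NOT 0=1 G2=G4&G0=1&0=0 G3=G1=0 G4=NOT G0=NOT 0=1 -> 11001
Cycle of length 4 starting at step 1 -> no fixed point

Answer: cycle 4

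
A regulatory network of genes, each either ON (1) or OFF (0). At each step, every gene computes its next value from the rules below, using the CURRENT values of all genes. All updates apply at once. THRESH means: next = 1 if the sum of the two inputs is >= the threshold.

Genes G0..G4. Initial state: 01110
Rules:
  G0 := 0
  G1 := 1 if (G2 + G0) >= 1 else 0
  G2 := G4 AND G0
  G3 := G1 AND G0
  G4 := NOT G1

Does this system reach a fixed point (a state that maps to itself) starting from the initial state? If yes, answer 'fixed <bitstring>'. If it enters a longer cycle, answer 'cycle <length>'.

Step 0: 01110
Step 1: G0=0(const) G1=(1+0>=1)=1 G2=G4&G0=0&0=0 G3=G1&G0=1&0=0 G4=NOT G1=NOT 1=0 -> 01000
Step 2: G0=0(const) G1=(0+0>=1)=0 G2=G4&G0=0&0=0 G3=G1&G0=1&0=0 G4=NOT G1=NOT 1=0 -> 00000
Step 3: G0=0(const) G1=(0+0>=1)=0 G2=G4&G0=0&0=0 G3=G1&G0=0&0=0 G4=NOT G1=NOT 0=1 -> 00001
Step 4: G0=0(const) G1=(0+0>=1)=0 G2=G4&G0=1&0=0 G3=G1&G0=0&0=0 G4=NOT G1=NOT 0=1 -> 00001
Fixed point reached at step 3: 00001

Answer: fixed 00001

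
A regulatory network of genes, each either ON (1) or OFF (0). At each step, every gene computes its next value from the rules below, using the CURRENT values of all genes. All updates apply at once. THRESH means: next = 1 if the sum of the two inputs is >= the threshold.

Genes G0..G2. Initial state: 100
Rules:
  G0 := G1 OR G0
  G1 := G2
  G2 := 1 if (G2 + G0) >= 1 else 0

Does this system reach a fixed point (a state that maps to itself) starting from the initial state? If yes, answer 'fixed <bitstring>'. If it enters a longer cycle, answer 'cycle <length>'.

Answer: fixed 111

Derivation:
Step 0: 100
Step 1: G0=G1|G0=0|1=1 G1=G2=0 G2=(0+1>=1)=1 -> 101
Step 2: G0=G1|G0=0|1=1 G1=G2=1 G2=(1+1>=1)=1 -> 111
Step 3: G0=G1|G0=1|1=1 G1=G2=1 G2=(1+1>=1)=1 -> 111
Fixed point reached at step 2: 111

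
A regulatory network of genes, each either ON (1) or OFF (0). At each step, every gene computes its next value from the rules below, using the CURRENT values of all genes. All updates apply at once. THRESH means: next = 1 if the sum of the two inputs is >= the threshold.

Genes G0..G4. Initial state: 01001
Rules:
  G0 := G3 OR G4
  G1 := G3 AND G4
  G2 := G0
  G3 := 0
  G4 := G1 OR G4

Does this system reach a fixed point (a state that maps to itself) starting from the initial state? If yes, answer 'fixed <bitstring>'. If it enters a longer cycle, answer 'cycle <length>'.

Step 0: 01001
Step 1: G0=G3|G4=0|1=1 G1=G3&G4=0&1=0 G2=G0=0 G3=0(const) G4=G1|G4=1|1=1 -> 10001
Step 2: G0=G3|G4=0|1=1 G1=G3&G4=0&1=0 G2=G0=1 G3=0(const) G4=G1|G4=0|1=1 -> 10101
Step 3: G0=G3|G4=0|1=1 G1=G3&G4=0&1=0 G2=G0=1 G3=0(const) G4=G1|G4=0|1=1 -> 10101
Fixed point reached at step 2: 10101

Answer: fixed 10101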